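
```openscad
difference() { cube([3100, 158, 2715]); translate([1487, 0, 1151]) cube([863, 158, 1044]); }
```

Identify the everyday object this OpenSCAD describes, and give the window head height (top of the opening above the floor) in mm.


A wall with a window opening. The window head height is 2195 mm.

A wall with a rectangular opening subtracted — a window. Sill at z = 1151, opening 1044 mm tall, so the head is at 1151 + 1044 = 2195 mm.


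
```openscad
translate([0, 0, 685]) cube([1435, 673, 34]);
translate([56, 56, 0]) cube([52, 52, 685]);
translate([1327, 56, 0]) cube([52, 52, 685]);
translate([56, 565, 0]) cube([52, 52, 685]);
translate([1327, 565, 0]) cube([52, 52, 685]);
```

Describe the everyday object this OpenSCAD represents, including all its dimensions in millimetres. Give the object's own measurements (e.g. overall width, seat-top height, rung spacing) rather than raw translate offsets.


A rectangular dining table. The top is 1435×673×34 mm with its upper surface at z = 719 mm. It stands on four 52×52 mm square legs, each inset 56 mm from the nearest pair of top edges, running from the floor to the underside of the top.


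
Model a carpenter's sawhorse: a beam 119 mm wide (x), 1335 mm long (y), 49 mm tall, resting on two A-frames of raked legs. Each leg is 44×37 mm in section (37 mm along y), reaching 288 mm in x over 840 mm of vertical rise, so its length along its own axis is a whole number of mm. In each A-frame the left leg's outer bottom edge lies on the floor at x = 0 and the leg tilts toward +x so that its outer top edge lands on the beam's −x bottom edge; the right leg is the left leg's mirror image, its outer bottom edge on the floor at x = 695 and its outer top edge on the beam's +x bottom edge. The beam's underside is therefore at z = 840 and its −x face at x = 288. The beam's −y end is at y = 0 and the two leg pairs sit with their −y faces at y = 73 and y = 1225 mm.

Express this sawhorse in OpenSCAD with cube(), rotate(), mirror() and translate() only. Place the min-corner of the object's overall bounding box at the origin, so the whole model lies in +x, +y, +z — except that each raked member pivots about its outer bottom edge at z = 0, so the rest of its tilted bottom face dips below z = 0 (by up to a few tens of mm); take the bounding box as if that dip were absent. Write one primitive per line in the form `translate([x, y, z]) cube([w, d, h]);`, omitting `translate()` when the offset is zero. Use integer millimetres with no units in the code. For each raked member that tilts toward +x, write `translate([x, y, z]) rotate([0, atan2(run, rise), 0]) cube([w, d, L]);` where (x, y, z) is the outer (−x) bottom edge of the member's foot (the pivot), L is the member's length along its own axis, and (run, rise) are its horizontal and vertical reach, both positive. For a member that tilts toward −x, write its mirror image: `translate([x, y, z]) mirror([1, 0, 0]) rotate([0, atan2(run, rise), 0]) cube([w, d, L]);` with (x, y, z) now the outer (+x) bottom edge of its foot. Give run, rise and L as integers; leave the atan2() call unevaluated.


translate([288, 0, 840]) cube([119, 1335, 49]);
translate([0, 73, 0]) rotate([0, atan2(288, 840), 0]) cube([44, 37, 888]);
translate([695, 73, 0]) mirror([1, 0, 0]) rotate([0, atan2(288, 840), 0]) cube([44, 37, 888]);
translate([0, 1225, 0]) rotate([0, atan2(288, 840), 0]) cube([44, 37, 888]);
translate([695, 1225, 0]) mirror([1, 0, 0]) rotate([0, atan2(288, 840), 0]) cube([44, 37, 888]);


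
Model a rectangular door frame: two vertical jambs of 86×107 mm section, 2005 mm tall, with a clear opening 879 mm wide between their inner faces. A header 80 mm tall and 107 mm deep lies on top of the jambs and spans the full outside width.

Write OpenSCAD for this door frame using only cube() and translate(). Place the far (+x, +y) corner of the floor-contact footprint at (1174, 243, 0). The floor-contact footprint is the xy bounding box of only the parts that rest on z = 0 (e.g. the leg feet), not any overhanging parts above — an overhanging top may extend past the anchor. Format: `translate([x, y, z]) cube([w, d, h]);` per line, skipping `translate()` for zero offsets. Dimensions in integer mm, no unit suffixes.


translate([123, 136, 0]) cube([86, 107, 2005]);
translate([1088, 136, 0]) cube([86, 107, 2005]);
translate([123, 136, 2005]) cube([1051, 107, 80]);


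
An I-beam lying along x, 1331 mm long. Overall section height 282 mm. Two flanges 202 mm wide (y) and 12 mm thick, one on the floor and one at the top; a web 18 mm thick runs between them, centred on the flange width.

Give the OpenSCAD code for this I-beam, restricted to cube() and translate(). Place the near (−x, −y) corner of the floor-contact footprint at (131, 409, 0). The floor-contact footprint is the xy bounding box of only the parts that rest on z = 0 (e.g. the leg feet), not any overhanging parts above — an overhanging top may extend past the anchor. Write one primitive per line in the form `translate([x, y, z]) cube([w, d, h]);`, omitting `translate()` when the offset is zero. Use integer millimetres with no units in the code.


translate([131, 409, 0]) cube([1331, 202, 12]);
translate([131, 501, 12]) cube([1331, 18, 258]);
translate([131, 409, 270]) cube([1331, 202, 12]);


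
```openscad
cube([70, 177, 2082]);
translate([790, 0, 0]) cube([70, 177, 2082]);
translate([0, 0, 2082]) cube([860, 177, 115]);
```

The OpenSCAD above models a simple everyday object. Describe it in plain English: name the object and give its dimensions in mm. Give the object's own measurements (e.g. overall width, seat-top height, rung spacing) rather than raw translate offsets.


A door frame. The clear opening is 720 mm wide and 2082 mm high. Two 70 mm wide jambs, 177 mm deep, stand either side of the opening from the floor to the top of the opening. A 115 mm thick head sits across the top of both jambs, spanning the full outside width of the frame.


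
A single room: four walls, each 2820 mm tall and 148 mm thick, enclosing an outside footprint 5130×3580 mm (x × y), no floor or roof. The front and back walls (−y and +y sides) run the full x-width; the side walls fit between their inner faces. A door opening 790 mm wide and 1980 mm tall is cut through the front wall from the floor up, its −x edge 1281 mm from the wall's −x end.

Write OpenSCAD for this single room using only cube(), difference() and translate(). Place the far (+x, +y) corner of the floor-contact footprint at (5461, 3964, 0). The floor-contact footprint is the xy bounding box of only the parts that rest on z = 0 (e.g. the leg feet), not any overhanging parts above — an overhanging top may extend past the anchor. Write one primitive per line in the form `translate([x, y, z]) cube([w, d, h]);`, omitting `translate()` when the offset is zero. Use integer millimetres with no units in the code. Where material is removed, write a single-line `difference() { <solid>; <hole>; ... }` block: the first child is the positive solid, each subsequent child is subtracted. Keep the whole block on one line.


difference() { translate([331, 384, 0]) cube([5130, 148, 2820]); translate([1612, 384, 0]) cube([790, 148, 1980]); }
translate([331, 3816, 0]) cube([5130, 148, 2820]);
translate([331, 532, 0]) cube([148, 3284, 2820]);
translate([5313, 532, 0]) cube([148, 3284, 2820]);


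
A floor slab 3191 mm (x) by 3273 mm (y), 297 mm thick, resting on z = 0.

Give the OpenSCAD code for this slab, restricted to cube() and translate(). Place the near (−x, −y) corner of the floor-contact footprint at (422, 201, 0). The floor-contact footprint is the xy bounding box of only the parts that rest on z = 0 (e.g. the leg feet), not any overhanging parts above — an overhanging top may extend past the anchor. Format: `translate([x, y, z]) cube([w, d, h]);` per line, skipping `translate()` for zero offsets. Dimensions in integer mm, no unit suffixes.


translate([422, 201, 0]) cube([3191, 3273, 297]);


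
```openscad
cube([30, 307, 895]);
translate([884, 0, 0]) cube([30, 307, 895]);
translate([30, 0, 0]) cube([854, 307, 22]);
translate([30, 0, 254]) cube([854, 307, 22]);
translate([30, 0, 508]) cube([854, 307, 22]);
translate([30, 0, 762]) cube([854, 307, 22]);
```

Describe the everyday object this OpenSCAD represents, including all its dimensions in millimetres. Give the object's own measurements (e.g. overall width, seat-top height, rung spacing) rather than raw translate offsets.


An open bookshelf. Two side panels, each 30 mm thick, 307 mm deep and 895 mm tall, stand 914 mm apart (outside-to-outside). Between them sit 4 shelves, each 22 mm thick and 307 mm deep, spanning the full gap between the sides. The bottom shelf rests on the floor (its underside at z = 0) and the clear gap between one shelf's top and the next shelf's underside is 232 mm.


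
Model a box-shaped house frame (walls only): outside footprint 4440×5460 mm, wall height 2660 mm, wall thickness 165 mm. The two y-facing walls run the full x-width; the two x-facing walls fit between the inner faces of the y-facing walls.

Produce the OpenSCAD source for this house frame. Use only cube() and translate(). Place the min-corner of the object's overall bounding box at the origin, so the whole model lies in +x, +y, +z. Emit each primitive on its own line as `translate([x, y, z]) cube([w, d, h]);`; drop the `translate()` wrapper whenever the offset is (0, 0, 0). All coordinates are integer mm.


cube([4440, 165, 2660]);
translate([0, 5295, 0]) cube([4440, 165, 2660]);
translate([0, 165, 0]) cube([165, 5130, 2660]);
translate([4275, 165, 0]) cube([165, 5130, 2660]);


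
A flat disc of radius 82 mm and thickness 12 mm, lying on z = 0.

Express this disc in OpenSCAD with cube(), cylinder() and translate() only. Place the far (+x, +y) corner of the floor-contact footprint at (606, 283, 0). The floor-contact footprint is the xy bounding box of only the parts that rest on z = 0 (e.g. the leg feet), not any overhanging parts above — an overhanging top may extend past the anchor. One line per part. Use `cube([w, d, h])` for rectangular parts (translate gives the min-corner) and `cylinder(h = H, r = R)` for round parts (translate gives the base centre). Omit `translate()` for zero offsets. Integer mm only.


translate([524, 201, 0]) cylinder(h = 12, r = 82);


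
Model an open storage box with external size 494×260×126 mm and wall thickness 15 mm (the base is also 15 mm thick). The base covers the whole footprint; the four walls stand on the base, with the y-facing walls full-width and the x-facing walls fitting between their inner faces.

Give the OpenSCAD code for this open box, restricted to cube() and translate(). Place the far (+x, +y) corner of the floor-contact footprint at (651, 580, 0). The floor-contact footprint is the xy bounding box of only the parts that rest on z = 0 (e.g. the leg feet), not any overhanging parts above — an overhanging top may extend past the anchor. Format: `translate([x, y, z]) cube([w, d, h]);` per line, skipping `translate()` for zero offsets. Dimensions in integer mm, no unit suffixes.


translate([157, 320, 0]) cube([494, 260, 15]);
translate([157, 320, 15]) cube([494, 15, 111]);
translate([157, 565, 15]) cube([494, 15, 111]);
translate([157, 335, 15]) cube([15, 230, 111]);
translate([636, 335, 15]) cube([15, 230, 111]);


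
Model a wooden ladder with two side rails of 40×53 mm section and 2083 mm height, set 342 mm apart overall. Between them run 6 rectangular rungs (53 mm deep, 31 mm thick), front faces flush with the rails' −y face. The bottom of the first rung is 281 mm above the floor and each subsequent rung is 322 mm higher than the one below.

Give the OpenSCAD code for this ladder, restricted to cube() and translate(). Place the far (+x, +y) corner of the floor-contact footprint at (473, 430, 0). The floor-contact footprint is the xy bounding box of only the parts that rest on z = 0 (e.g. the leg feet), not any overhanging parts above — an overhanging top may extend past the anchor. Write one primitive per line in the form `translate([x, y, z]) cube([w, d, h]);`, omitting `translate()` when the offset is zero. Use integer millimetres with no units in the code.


translate([131, 377, 0]) cube([40, 53, 2083]);
translate([433, 377, 0]) cube([40, 53, 2083]);
translate([171, 377, 281]) cube([262, 53, 31]);
translate([171, 377, 603]) cube([262, 53, 31]);
translate([171, 377, 925]) cube([262, 53, 31]);
translate([171, 377, 1247]) cube([262, 53, 31]);
translate([171, 377, 1569]) cube([262, 53, 31]);
translate([171, 377, 1891]) cube([262, 53, 31]);


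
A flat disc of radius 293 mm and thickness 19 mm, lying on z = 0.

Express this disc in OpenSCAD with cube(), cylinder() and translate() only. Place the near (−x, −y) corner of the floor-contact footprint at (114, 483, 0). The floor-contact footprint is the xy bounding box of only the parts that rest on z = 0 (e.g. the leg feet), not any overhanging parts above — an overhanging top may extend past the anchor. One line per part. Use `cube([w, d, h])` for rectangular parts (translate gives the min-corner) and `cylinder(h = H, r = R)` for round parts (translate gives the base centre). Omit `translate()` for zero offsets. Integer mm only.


translate([407, 776, 0]) cylinder(h = 19, r = 293);


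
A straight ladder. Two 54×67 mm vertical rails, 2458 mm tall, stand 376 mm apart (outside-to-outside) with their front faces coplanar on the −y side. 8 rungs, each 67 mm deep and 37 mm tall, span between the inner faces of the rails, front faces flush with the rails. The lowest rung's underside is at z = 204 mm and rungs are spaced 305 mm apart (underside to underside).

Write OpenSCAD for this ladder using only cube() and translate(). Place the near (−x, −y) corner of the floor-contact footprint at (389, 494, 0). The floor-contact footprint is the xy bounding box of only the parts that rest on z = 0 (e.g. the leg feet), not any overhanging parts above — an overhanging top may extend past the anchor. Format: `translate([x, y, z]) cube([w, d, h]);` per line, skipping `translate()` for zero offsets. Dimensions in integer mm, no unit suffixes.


translate([389, 494, 0]) cube([54, 67, 2458]);
translate([711, 494, 0]) cube([54, 67, 2458]);
translate([443, 494, 204]) cube([268, 67, 37]);
translate([443, 494, 509]) cube([268, 67, 37]);
translate([443, 494, 814]) cube([268, 67, 37]);
translate([443, 494, 1119]) cube([268, 67, 37]);
translate([443, 494, 1424]) cube([268, 67, 37]);
translate([443, 494, 1729]) cube([268, 67, 37]);
translate([443, 494, 2034]) cube([268, 67, 37]);
translate([443, 494, 2339]) cube([268, 67, 37]);


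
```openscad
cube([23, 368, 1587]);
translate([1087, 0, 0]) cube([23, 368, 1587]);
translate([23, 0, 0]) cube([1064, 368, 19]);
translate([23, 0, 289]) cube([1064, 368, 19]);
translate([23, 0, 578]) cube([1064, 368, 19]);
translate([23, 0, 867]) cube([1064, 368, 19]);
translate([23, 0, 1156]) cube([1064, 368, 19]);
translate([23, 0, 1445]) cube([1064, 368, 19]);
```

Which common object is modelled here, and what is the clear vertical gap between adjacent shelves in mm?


A bookshelf. The clear shelf gap is 270 mm.

Two tall side panels with 6 horizontal boards between them — a bookshelf. The first two shelf undersides are at z = 0 and z = 289; with shelf thickness 19, the clear gap is 289 − 0 − 19 = 270 mm.


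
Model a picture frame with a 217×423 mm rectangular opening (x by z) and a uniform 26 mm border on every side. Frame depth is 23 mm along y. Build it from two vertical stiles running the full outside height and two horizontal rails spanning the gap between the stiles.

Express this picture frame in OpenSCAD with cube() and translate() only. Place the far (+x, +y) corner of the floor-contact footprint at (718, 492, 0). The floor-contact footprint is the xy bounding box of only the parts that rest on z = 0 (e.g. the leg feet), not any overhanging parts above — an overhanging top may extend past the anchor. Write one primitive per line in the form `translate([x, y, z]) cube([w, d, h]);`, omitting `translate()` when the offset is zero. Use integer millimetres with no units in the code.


translate([449, 469, 0]) cube([26, 23, 475]);
translate([692, 469, 0]) cube([26, 23, 475]);
translate([475, 469, 0]) cube([217, 23, 26]);
translate([475, 469, 449]) cube([217, 23, 26]);


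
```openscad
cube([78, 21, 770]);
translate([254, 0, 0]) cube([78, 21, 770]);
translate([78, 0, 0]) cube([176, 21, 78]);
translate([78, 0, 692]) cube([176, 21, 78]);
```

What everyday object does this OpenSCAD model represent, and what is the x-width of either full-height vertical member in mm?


A picture frame. The border width is 78 mm.

Four thin pieces enclosing a rectangular opening — a picture frame. The two full-height stiles are 770 mm tall; the top rail sits at z = 692 and is 78 mm tall, so the border above the opening is 770 − 692 = 78 mm, matching the stile x-width.


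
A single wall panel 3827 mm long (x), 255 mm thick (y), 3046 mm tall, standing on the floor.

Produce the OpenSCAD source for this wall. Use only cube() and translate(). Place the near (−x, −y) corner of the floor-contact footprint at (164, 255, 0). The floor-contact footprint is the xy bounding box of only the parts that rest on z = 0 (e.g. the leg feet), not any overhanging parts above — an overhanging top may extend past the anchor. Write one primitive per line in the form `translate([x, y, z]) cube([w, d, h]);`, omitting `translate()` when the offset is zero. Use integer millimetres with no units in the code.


translate([164, 255, 0]) cube([3827, 255, 3046]);


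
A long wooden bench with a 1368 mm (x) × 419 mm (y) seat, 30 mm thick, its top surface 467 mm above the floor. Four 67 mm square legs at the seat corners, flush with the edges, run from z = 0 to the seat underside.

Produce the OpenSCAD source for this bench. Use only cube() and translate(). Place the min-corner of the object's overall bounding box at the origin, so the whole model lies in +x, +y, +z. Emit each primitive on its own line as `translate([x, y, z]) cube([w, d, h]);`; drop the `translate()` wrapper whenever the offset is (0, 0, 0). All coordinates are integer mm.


translate([0, 0, 437]) cube([1368, 419, 30]);
cube([67, 67, 437]);
translate([0, 352, 0]) cube([67, 67, 437]);
translate([1301, 0, 0]) cube([67, 67, 437]);
translate([1301, 352, 0]) cube([67, 67, 437]);


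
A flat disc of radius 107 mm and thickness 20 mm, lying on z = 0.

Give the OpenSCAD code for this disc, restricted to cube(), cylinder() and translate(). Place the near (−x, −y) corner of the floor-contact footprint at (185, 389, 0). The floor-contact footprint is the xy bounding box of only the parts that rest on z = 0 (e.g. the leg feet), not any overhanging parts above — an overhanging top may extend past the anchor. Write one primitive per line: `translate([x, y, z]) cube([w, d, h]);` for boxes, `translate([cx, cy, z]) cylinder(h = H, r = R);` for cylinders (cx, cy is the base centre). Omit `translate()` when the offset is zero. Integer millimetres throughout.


translate([292, 496, 0]) cylinder(h = 20, r = 107);


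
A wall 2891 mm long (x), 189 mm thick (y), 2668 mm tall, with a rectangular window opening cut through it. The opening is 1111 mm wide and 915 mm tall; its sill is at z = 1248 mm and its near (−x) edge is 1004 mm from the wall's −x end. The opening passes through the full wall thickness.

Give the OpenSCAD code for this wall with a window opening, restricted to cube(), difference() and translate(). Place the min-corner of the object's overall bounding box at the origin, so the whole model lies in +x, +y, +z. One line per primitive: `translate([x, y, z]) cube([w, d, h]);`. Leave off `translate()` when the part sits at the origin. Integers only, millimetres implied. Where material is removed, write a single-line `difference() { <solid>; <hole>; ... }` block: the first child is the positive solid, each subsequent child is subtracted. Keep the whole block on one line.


difference() { cube([2891, 189, 2668]); translate([1004, 0, 1248]) cube([1111, 189, 915]); }


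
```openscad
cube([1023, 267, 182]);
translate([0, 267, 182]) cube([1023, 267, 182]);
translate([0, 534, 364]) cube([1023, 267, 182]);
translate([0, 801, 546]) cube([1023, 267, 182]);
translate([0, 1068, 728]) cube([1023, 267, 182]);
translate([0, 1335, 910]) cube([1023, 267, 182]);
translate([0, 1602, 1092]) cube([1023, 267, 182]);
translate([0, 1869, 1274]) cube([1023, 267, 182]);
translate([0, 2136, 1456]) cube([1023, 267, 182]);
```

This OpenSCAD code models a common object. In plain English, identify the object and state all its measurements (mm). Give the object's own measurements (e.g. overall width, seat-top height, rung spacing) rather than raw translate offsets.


A straight staircase of 9 solid steps. Each step is 1023 mm wide (x), 267 mm deep (y, the going) and 182 mm tall (the rise). The first step rests on the floor; each subsequent step sits one going further in +y and one rise higher in +z, directly behind and above the previous step with no overlap.


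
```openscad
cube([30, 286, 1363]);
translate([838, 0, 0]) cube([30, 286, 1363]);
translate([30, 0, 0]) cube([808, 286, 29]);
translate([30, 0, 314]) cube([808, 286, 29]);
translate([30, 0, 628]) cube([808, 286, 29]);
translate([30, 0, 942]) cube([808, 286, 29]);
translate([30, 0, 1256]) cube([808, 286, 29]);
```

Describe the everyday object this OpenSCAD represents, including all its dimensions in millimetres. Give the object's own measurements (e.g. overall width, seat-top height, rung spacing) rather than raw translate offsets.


An open bookshelf. Two side panels, each 30 mm thick, 286 mm deep and 1363 mm tall, stand 868 mm apart (outside-to-outside). Between them sit 5 shelves, each 29 mm thick and 286 mm deep, spanning the full gap between the sides. The bottom shelf rests on the floor (its underside at z = 0) and the clear gap between one shelf's top and the next shelf's underside is 285 mm.


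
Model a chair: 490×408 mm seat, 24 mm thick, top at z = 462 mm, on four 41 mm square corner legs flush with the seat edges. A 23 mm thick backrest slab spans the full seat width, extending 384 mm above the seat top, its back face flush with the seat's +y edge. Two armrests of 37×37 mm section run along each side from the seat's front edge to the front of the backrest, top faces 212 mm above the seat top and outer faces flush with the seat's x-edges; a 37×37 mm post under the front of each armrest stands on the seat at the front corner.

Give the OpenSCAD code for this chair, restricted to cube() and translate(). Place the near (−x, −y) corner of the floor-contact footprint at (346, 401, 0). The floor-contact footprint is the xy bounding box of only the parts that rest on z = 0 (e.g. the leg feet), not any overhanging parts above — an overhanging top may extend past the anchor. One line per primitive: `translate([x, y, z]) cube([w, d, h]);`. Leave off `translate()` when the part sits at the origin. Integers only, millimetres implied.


translate([346, 401, 438]) cube([490, 408, 24]);
translate([346, 401, 0]) cube([41, 41, 438]);
translate([795, 401, 0]) cube([41, 41, 438]);
translate([346, 768, 0]) cube([41, 41, 438]);
translate([795, 768, 0]) cube([41, 41, 438]);
translate([346, 786, 462]) cube([490, 23, 384]);
translate([346, 401, 637]) cube([37, 385, 37]);
translate([799, 401, 637]) cube([37, 385, 37]);
translate([346, 401, 462]) cube([37, 37, 175]);
translate([799, 401, 462]) cube([37, 37, 175]);


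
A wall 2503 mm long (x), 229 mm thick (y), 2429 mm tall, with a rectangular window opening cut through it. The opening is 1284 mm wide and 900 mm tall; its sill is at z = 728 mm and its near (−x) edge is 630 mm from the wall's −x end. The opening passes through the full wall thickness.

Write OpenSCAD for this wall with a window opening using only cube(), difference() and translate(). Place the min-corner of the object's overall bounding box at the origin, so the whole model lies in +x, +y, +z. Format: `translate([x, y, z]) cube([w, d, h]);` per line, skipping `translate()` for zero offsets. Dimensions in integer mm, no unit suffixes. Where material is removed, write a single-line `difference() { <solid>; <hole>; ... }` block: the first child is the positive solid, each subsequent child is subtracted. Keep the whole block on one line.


difference() { cube([2503, 229, 2429]); translate([630, 0, 728]) cube([1284, 229, 900]); }


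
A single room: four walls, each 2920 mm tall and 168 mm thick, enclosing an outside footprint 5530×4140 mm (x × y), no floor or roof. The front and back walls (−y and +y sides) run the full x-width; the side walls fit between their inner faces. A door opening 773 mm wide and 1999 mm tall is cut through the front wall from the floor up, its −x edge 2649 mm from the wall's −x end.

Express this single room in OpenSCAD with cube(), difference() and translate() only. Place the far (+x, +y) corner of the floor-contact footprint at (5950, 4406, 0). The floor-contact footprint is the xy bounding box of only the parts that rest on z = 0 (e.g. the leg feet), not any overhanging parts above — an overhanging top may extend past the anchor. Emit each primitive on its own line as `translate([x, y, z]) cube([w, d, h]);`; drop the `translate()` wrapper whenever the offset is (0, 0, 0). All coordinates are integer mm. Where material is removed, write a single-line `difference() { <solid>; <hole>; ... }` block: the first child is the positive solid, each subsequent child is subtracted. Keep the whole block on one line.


difference() { translate([420, 266, 0]) cube([5530, 168, 2920]); translate([3069, 266, 0]) cube([773, 168, 1999]); }
translate([420, 4238, 0]) cube([5530, 168, 2920]);
translate([420, 434, 0]) cube([168, 3804, 2920]);
translate([5782, 434, 0]) cube([168, 3804, 2920]);


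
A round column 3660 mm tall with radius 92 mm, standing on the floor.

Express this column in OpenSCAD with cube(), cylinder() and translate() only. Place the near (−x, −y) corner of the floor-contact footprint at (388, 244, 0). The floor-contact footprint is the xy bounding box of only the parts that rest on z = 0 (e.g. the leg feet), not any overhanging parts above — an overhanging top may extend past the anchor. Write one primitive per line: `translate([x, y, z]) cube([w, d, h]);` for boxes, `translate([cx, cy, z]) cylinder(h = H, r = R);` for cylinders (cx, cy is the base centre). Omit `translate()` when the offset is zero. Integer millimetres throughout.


translate([480, 336, 0]) cylinder(h = 3660, r = 92);


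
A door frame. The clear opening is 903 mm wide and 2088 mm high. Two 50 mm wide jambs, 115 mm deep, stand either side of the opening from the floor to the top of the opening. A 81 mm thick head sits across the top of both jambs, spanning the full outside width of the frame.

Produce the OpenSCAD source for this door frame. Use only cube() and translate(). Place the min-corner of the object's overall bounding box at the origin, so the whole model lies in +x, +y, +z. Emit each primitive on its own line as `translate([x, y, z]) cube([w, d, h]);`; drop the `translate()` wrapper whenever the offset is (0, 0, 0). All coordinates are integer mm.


cube([50, 115, 2088]);
translate([953, 0, 0]) cube([50, 115, 2088]);
translate([0, 0, 2088]) cube([1003, 115, 81]);


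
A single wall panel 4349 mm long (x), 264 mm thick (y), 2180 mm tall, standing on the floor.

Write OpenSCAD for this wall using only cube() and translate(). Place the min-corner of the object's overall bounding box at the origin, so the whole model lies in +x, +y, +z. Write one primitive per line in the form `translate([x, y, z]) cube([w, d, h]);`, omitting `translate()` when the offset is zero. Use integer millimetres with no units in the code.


cube([4349, 264, 2180]);


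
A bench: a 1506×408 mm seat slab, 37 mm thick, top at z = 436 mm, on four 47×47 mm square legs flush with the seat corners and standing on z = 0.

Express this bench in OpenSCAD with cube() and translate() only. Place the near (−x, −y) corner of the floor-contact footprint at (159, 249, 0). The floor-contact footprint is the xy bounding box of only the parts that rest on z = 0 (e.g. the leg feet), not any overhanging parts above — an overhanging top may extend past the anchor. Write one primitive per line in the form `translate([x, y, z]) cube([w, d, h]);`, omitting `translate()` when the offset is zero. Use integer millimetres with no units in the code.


translate([159, 249, 399]) cube([1506, 408, 37]);
translate([159, 249, 0]) cube([47, 47, 399]);
translate([159, 610, 0]) cube([47, 47, 399]);
translate([1618, 249, 0]) cube([47, 47, 399]);
translate([1618, 610, 0]) cube([47, 47, 399]);


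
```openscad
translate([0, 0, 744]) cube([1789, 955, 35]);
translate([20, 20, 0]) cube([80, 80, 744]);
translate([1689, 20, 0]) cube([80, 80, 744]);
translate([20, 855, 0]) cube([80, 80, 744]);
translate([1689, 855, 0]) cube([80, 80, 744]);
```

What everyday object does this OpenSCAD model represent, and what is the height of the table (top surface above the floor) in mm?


A table. The table height is 779 mm.

A 1789×955×35 slab sits at z = 744 on four 80 mm square posts — a table. The top surface is at 744 + 35 = 779 mm.


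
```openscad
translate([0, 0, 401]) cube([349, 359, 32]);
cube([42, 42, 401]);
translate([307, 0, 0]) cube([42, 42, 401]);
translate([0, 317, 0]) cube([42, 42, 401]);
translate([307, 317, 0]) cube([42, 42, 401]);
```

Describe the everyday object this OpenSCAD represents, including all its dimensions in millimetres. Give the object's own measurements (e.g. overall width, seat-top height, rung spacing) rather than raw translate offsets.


A simple wooden stool: a rectangular seat 349 mm (x) by 359 mm (y), 32 mm thick, top face at z = 433 mm, on four square legs, each 42×42 mm in cross-section. The legs rest on z = 0, each flush with a corner of the seat.


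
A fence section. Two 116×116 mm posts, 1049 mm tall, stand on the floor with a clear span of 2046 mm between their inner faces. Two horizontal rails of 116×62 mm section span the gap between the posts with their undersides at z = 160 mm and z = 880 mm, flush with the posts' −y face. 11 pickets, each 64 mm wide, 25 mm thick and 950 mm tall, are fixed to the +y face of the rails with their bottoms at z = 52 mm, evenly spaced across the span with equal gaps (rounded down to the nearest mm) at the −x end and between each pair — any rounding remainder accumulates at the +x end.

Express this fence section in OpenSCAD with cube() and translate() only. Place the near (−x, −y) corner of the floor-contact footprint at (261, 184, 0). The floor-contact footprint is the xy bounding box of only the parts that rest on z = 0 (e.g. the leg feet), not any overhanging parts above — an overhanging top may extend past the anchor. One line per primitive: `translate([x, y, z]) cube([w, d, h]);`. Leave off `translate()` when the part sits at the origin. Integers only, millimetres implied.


translate([261, 184, 0]) cube([116, 116, 1049]);
translate([2423, 184, 0]) cube([116, 116, 1049]);
translate([377, 184, 160]) cube([2046, 116, 62]);
translate([377, 184, 880]) cube([2046, 116, 62]);
translate([488, 300, 52]) cube([64, 25, 950]);
translate([663, 300, 52]) cube([64, 25, 950]);
translate([838, 300, 52]) cube([64, 25, 950]);
translate([1013, 300, 52]) cube([64, 25, 950]);
translate([1188, 300, 52]) cube([64, 25, 950]);
translate([1363, 300, 52]) cube([64, 25, 950]);
translate([1538, 300, 52]) cube([64, 25, 950]);
translate([1713, 300, 52]) cube([64, 25, 950]);
translate([1888, 300, 52]) cube([64, 25, 950]);
translate([2063, 300, 52]) cube([64, 25, 950]);
translate([2238, 300, 52]) cube([64, 25, 950]);


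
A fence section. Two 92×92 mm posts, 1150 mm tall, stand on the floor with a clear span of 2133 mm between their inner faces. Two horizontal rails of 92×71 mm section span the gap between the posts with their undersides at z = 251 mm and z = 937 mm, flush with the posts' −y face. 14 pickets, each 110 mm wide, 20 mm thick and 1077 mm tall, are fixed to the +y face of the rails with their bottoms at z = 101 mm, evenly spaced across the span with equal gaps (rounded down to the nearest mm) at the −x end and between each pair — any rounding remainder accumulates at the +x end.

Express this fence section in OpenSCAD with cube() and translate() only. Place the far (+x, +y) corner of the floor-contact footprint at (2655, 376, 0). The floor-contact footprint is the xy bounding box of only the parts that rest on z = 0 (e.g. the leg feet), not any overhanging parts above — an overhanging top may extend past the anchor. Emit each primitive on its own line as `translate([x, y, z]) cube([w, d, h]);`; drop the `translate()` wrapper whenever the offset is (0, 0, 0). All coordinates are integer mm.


translate([338, 284, 0]) cube([92, 92, 1150]);
translate([2563, 284, 0]) cube([92, 92, 1150]);
translate([430, 284, 251]) cube([2133, 92, 71]);
translate([430, 284, 937]) cube([2133, 92, 71]);
translate([469, 376, 101]) cube([110, 20, 1077]);
translate([618, 376, 101]) cube([110, 20, 1077]);
translate([767, 376, 101]) cube([110, 20, 1077]);
translate([916, 376, 101]) cube([110, 20, 1077]);
translate([1065, 376, 101]) cube([110, 20, 1077]);
translate([1214, 376, 101]) cube([110, 20, 1077]);
translate([1363, 376, 101]) cube([110, 20, 1077]);
translate([1512, 376, 101]) cube([110, 20, 1077]);
translate([1661, 376, 101]) cube([110, 20, 1077]);
translate([1810, 376, 101]) cube([110, 20, 1077]);
translate([1959, 376, 101]) cube([110, 20, 1077]);
translate([2108, 376, 101]) cube([110, 20, 1077]);
translate([2257, 376, 101]) cube([110, 20, 1077]);
translate([2406, 376, 101]) cube([110, 20, 1077]);


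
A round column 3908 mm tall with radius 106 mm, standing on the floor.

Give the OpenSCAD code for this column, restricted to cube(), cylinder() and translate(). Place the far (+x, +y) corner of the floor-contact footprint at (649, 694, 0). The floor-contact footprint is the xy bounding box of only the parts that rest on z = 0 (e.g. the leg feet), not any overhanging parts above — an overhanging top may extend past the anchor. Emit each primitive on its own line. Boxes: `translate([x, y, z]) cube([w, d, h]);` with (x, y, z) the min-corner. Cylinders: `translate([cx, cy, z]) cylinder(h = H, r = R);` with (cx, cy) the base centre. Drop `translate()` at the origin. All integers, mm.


translate([543, 588, 0]) cylinder(h = 3908, r = 106);


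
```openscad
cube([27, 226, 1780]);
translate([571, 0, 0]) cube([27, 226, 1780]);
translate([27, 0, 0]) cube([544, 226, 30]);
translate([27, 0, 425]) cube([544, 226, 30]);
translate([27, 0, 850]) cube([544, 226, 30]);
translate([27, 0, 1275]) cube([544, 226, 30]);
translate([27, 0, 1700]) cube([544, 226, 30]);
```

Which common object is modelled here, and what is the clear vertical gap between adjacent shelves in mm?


A bookshelf. The clear shelf gap is 395 mm.

Two tall side panels with 5 horizontal boards between them — a bookshelf. The first two shelf undersides are at z = 0 and z = 425; with shelf thickness 30, the clear gap is 425 − 0 − 30 = 395 mm.


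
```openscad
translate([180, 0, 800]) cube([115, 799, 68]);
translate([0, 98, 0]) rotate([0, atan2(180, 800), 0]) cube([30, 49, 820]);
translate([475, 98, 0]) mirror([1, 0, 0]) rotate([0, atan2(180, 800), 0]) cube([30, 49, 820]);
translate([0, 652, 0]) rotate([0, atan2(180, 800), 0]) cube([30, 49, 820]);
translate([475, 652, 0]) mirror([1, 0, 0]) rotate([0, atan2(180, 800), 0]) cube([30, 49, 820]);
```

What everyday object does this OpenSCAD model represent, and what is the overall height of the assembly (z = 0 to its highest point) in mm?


A sawhorse. The overall height is 868 mm.

A beam across two mirrored pairs of raked legs — a sawhorse. The beam's underside is at z = 800 (matching the legs' vertical rise in atan2(180, 800)) and the beam is 68 mm tall, so its top is at 800 + 68 = 868 mm. The raked legs top out at the beam's underside, so that is the highest point.


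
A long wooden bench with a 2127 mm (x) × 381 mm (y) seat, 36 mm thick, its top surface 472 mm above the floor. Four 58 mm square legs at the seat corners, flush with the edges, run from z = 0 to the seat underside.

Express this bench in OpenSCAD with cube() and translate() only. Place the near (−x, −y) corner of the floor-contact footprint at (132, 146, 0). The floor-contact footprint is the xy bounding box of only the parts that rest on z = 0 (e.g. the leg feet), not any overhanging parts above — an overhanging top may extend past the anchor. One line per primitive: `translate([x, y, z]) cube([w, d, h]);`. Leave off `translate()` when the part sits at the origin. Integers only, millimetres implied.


translate([132, 146, 436]) cube([2127, 381, 36]);
translate([132, 146, 0]) cube([58, 58, 436]);
translate([132, 469, 0]) cube([58, 58, 436]);
translate([2201, 146, 0]) cube([58, 58, 436]);
translate([2201, 469, 0]) cube([58, 58, 436]);


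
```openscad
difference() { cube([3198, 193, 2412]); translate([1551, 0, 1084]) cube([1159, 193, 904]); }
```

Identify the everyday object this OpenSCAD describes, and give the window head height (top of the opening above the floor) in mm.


A wall with a window opening. The window head height is 1988 mm.

A wall with a rectangular opening subtracted — a window. Sill at z = 1084, opening 904 mm tall, so the head is at 1084 + 904 = 1988 mm.


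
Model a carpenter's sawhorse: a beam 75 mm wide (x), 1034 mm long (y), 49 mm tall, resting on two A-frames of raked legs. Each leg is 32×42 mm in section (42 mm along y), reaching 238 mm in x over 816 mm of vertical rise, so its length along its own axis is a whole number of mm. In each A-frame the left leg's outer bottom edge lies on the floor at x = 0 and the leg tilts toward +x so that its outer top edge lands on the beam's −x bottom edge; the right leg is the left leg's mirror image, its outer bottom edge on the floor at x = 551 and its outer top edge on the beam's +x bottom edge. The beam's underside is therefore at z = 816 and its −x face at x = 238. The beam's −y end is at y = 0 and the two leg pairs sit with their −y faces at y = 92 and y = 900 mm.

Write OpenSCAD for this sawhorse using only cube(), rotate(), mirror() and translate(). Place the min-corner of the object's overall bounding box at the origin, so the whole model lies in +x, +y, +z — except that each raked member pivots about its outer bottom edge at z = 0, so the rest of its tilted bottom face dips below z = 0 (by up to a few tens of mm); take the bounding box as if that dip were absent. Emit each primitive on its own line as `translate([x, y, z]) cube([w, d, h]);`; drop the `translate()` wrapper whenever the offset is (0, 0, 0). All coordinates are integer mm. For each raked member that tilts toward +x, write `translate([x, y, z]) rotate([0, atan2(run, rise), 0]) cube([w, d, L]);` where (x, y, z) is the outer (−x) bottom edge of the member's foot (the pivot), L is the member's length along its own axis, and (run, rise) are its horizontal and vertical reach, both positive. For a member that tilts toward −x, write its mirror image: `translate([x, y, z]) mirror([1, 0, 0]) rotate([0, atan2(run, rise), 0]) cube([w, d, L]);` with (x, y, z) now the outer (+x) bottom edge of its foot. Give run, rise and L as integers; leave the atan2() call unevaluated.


translate([238, 0, 816]) cube([75, 1034, 49]);
translate([0, 92, 0]) rotate([0, atan2(238, 816), 0]) cube([32, 42, 850]);
translate([551, 92, 0]) mirror([1, 0, 0]) rotate([0, atan2(238, 816), 0]) cube([32, 42, 850]);
translate([0, 900, 0]) rotate([0, atan2(238, 816), 0]) cube([32, 42, 850]);
translate([551, 900, 0]) mirror([1, 0, 0]) rotate([0, atan2(238, 816), 0]) cube([32, 42, 850]);


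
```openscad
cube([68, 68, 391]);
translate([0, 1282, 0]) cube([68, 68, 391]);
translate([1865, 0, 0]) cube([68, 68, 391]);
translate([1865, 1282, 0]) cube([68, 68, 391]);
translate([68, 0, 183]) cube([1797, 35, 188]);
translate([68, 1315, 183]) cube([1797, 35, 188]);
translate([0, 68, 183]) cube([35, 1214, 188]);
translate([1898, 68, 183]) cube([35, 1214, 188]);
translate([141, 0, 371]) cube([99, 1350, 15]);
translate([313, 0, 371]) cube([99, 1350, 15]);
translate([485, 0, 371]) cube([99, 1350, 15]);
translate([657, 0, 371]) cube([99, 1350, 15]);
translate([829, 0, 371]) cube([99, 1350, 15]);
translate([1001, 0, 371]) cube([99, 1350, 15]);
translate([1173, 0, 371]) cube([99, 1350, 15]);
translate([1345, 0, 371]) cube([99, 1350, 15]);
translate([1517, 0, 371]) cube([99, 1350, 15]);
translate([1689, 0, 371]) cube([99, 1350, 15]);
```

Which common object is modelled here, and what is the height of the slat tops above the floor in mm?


A bed frame. The slat-top height is 386 mm.

Four posts, four rails, and a row of slats — a bed frame. Slats sit on the rails at z = 183 + 188 = 371; with slat thickness 15, the top is 386 mm.
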